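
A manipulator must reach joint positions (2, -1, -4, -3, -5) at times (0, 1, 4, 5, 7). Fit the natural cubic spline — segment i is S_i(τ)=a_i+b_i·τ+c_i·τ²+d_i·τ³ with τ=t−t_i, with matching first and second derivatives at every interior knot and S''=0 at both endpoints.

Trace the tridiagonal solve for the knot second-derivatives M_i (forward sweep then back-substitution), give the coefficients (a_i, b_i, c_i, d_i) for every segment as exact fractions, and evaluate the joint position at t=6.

  seg 0: a=2 b=-509/161 c=0 d=26/161
  seg 1: a=-1 b=-431/161 c=78/161 d=4/161
  seg 2: a=-4 b=145/161 c=114/161 d=-14/23
  seg 3: a=-3 b=79/161 c=-180/161 d=30/161
S(6) = -554/161

Δ: Δ0=-3, Δ1=-1, Δ2=1, Δ3=-1
row 1: diag=8, rhs=12; c'=3/8, d'=3/2
row 2: denom=8−3·3/8=55/8; d'=(12−3·3/2)/(55/8)=12/11
row 3: denom=6−1·8/55=322/55; d'=(-12−1·12/11)/(322/55)=-360/161
back: M3=-360/161
back: M2=12/11−8/55·-360/161=228/161
back: M1=3/2−3/8·228/161=156/161
M: M0=0, M1=156/161, M2=228/161, M3=-360/161, M4=0
seg 0: a=2, c=M0/2=0, d=(M1−M0)/(6·1)=26/161, b=Δ0−h0·(2M0+M1)/6=-509/161
seg 1: a=-1, c=M1/2=78/161, d=(M2−M1)/(6·3)=4/161, b=Δ1−h1·(2M1+M2)/6=-431/161
seg 2: a=-4, c=M2/2=114/161, d=(M3−M2)/(6·1)=-14/23, b=Δ2−h2·(2M2+M3)/6=145/161
seg 3: a=-3, c=M3/2=-180/161, d=(M4−M3)/(6·2)=30/161, b=Δ3−h3·(2M3+M4)/6=79/161
t_q=6 → seg 3, τ=1; S=-3+79/161·τ+-180/161·τ²+30/161·τ³=-554/161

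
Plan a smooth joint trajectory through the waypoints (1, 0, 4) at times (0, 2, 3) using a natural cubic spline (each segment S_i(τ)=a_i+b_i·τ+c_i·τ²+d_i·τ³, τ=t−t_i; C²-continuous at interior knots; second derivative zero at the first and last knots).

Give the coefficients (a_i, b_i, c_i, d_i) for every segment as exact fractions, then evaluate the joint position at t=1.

  seg 0: a=1 b=-2 c=0 d=3/8
  seg 1: a=0 b=5/2 c=9/4 d=-3/4
S(1) = -5/8

Δ: Δ0=-1/2, Δ1=4
row 1: diag=6, rhs=27; c'=1/6, d'=9/2
back: M1=9/2
M: M0=0, M1=9/2, M2=0
seg 0: a=1, c=M0/2=0, d=(M1−M0)/(6·2)=3/8, b=Δ0−h0·(2M0+M1)/6=-2
seg 1: a=0, c=M1/2=9/4, d=(M2−M1)/(6·1)=-3/4, b=Δ1−h1·(2M1+M2)/6=5/2
t_q=1 → seg 0, τ=1; S=1+-2·τ+0·τ²+3/8·τ³=-5/8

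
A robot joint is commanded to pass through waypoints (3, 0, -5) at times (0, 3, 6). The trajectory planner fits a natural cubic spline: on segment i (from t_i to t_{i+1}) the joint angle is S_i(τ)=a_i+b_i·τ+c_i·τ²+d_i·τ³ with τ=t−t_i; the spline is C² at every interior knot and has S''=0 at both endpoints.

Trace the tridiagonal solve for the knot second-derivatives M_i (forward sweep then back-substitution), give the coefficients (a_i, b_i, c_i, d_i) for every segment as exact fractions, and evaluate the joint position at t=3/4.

  seg 0: a=3 b=-5/6 c=0 d=-1/54
  seg 1: a=0 b=-4/3 c=-1/6 d=1/54
S(3/4) = 303/128

Δ: Δ0=-1, Δ1=-5/3
row 1: diag=12, rhs=-4; c'=1/4, d'=-1/3
back: M1=-1/3
M: M0=0, M1=-1/3, M2=0
seg 0: a=3, c=M0/2=0, d=(M1−M0)/(6·3)=-1/54, b=Δ0−h0·(2M0+M1)/6=-5/6
seg 1: a=0, c=M1/2=-1/6, d=(M2−M1)/(6·3)=1/54, b=Δ1−h1·(2M1+M2)/6=-4/3
t_q=3/4 → seg 0, τ=3/4; S=3+-5/6·τ+0·τ²+-1/54·τ³=303/128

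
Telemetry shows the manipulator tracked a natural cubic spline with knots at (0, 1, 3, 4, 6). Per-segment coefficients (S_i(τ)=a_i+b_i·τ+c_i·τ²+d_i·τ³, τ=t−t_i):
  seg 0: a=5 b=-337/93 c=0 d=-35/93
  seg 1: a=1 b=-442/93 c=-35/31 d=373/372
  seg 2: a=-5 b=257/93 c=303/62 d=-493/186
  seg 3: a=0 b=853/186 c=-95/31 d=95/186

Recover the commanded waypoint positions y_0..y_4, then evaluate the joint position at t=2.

y_0=5 y_1=1 y_2=-5 y_3=0 y_4=1
S(2) = -481/124

y_0 = S_0(0) = a_0 = 5
y_1 = S_1(0) = a_1 = 1
y_2 = S_2(0) = a_2 = -5
y_3 = S_3(0) = a_3 = 0
y_4 = S_3(2) = 1
t_q=2 is in segment 1 (τ=1); S_1(τ)=-481/124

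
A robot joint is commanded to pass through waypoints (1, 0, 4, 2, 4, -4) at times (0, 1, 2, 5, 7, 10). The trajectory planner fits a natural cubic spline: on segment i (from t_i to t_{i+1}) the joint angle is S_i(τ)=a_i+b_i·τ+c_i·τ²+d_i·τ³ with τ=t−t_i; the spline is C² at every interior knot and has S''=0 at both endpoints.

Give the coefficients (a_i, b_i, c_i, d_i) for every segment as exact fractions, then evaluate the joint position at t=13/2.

Δ: Δ0=-1, Δ1=4, Δ2=-2/3, Δ3=1, Δ4=-8/3
row 1: diag=4, rhs=30; c'=1/4, d'=15/2
row 2: denom=8−1·1/4=31/4; d'=(-28−1·15/2)/(31/4)=-142/31
row 3: denom=10−3·12/31=274/31; d'=(10−3·-142/31)/(274/31)=368/137
row 4: denom=10−2·31/137=1308/137; d'=(-22−2·368/137)/(1308/137)=-625/218
back: M4=-625/218
back: M3=368/137−31/137·-625/218=727/218
back: M2=-142/31−12/31·727/218=-640/109
back: M1=15/2−1/4·-640/109=1955/218
M: M0=0, M1=1955/218, M2=-640/109, M3=727/218, M4=-625/218, M5=0
seg 0: a=1, c=M0/2=0, d=(M1−M0)/(6·1)=1955/1308, b=Δ0−h0·(2M0+M1)/6=-3263/1308
seg 1: a=0, c=M1/2=1955/436, d=(M2−M1)/(6·1)=-3235/1308, b=Δ1−h1·(2M1+M2)/6=1301/654
seg 2: a=4, c=M2/2=-320/109, d=(M3−M2)/(6·3)=223/436, b=Δ2−h2·(2M2+M3)/6=4627/1308
seg 3: a=2, c=M3/2=727/436, d=(M4−M3)/(6·2)=-169/327, b=Δ3−h3·(2M3+M4)/6=-175/654
seg 4: a=4, c=M4/2=-625/436, d=(M5−M4)/(6·3)=625/3924, b=Δ4−h4·(2M4+M5)/6=131/654
t_q=13/2 → seg 3, τ=3/2; S=2+-175/654·τ+727/436·τ²+-169/327·τ³=6289/1744

  seg 0: a=1 b=-3263/1308 c=0 d=1955/1308
  seg 1: a=0 b=1301/654 c=1955/436 d=-3235/1308
  seg 2: a=4 b=4627/1308 c=-320/109 d=223/436
  seg 3: a=2 b=-175/654 c=727/436 d=-169/327
  seg 4: a=4 b=131/654 c=-625/436 d=625/3924
S(13/2) = 6289/1744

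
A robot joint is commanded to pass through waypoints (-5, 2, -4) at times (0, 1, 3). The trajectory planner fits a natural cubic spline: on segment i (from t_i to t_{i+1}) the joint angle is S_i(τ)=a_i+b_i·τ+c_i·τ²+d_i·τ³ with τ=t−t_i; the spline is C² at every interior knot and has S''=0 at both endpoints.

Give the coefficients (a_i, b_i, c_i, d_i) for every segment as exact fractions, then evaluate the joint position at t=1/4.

  seg 0: a=-5 b=26/3 c=0 d=-5/3
  seg 1: a=2 b=11/3 c=-5 d=5/6
S(1/4) = -183/64

Δ: Δ0=7, Δ1=-3
row 1: diag=6, rhs=-60; c'=1/3, d'=-10
back: M1=-10
M: M0=0, M1=-10, M2=0
seg 0: a=-5, c=M0/2=0, d=(M1−M0)/(6·1)=-5/3, b=Δ0−h0·(2M0+M1)/6=26/3
seg 1: a=2, c=M1/2=-5, d=(M2−M1)/(6·2)=5/6, b=Δ1−h1·(2M1+M2)/6=11/3
t_q=1/4 → seg 0, τ=1/4; S=-5+26/3·τ+0·τ²+-5/3·τ³=-183/64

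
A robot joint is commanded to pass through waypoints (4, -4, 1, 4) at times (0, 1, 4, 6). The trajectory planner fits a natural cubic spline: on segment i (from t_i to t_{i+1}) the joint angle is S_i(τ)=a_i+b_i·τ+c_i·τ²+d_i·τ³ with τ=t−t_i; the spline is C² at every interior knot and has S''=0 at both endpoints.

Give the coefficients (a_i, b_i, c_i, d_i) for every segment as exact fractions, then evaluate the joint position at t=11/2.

  seg 0: a=4 b=-3991/426 c=0 d=583/426
  seg 1: a=-4 b=-1121/213 c=583/142 d=-85/142
  seg 2: a=1 b=1367/426 c=-91/71 d=91/426
S(11/2) = 4147/1136

Δ: Δ0=-8, Δ1=5/3, Δ2=3/2
row 1: diag=8, rhs=58; c'=3/8, d'=29/4
row 2: denom=10−3·3/8=71/8; d'=(-1−3·29/4)/(71/8)=-182/71
back: M2=-182/71
back: M1=29/4−3/8·-182/71=583/71
M: M0=0, M1=583/71, M2=-182/71, M3=0
seg 0: a=4, c=M0/2=0, d=(M1−M0)/(6·1)=583/426, b=Δ0−h0·(2M0+M1)/6=-3991/426
seg 1: a=-4, c=M1/2=583/142, d=(M2−M1)/(6·3)=-85/142, b=Δ1−h1·(2M1+M2)/6=-1121/213
seg 2: a=1, c=M2/2=-91/71, d=(M3−M2)/(6·2)=91/426, b=Δ2−h2·(2M2+M3)/6=1367/426
t_q=11/2 → seg 2, τ=3/2; S=1+1367/426·τ+-91/71·τ²+91/426·τ³=4147/1136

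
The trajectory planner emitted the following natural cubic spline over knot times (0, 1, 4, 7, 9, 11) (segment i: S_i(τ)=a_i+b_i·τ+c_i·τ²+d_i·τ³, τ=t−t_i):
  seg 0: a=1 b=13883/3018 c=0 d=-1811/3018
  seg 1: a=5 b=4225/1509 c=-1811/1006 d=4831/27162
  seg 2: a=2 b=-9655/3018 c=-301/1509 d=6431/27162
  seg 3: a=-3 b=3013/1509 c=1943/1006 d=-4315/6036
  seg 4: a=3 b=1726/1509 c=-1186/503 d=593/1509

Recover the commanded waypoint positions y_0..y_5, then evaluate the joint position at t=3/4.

y_0=1 y_1=5 y_2=2 y_3=-3 y_4=3 y_5=-1
S(3/4) = 270213/64384

y_0 = S_0(0) = a_0 = 1
y_1 = S_1(0) = a_1 = 5
y_2 = S_2(0) = a_2 = 2
y_3 = S_3(0) = a_3 = -3
y_4 = S_4(0) = a_4 = 3
y_5 = S_4(2) = -1
t_q=3/4 is in segment 0 (τ=3/4); S_0(τ)=270213/64384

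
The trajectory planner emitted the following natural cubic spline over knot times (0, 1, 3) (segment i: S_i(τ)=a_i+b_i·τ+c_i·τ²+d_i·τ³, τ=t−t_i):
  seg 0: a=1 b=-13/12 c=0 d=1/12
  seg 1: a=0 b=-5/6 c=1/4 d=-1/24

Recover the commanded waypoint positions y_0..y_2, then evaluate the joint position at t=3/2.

y_0 = S_0(0) = a_0 = 1
y_1 = S_1(0) = a_1 = 0
y_2 = S_1(2) = -1
t_q=3/2 is in segment 1 (τ=1/2); S_1(τ)=-23/64

y_0=1 y_1=0 y_2=-1
S(3/2) = -23/64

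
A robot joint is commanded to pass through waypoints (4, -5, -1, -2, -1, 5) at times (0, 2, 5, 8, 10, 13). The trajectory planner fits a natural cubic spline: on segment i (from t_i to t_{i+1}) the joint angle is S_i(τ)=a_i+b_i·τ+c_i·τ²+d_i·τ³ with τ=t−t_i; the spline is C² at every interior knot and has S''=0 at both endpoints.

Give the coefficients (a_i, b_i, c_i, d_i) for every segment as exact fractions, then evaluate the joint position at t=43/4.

  seg 0: a=4 b=-1593/271 c=0 d=747/2168
  seg 1: a=-5 b=-945/542 c=2241/1084 d=-10163/29268
  seg 2: a=-1 b=1393/1084 c=-860/813 d=5057/29268
  seg 3: a=-2 b=-215/542 c=539/1084 d=-53/2168
  seg 4: a=-1 b=352/271 c=95/271 d=-95/2439
S(43/4) = 2687/17344

Δ: Δ0=-9/2, Δ1=4/3, Δ2=-1/3, Δ3=1/2, Δ4=2
row 1: diag=10, rhs=35; c'=3/10, d'=7/2
row 2: denom=12−3·3/10=111/10; d'=(-10−3·7/2)/(111/10)=-205/111
row 3: denom=10−3·10/37=340/37; d'=(5−3·-205/111)/(340/37)=39/34
row 4: denom=10−2·37/170=813/85; d'=(9−2·39/34)/(813/85)=190/271
back: M4=190/271
back: M3=39/34−37/170·190/271=539/542
back: M2=-205/111−10/37·539/542=-1720/813
back: M1=7/2−3/10·-1720/813=2241/542
M: M0=0, M1=2241/542, M2=-1720/813, M3=539/542, M4=190/271, M5=0
seg 0: a=4, c=M0/2=0, d=(M1−M0)/(6·2)=747/2168, b=Δ0−h0·(2M0+M1)/6=-1593/271
seg 1: a=-5, c=M1/2=2241/1084, d=(M2−M1)/(6·3)=-10163/29268, b=Δ1−h1·(2M1+M2)/6=-945/542
seg 2: a=-1, c=M2/2=-860/813, d=(M3−M2)/(6·3)=5057/29268, b=Δ2−h2·(2M2+M3)/6=1393/1084
seg 3: a=-2, c=M3/2=539/1084, d=(M4−M3)/(6·2)=-53/2168, b=Δ3−h3·(2M3+M4)/6=-215/542
seg 4: a=-1, c=M4/2=95/271, d=(M5−M4)/(6·3)=-95/2439, b=Δ4−h4·(2M4+M5)/6=352/271
t_q=43/4 → seg 4, τ=3/4; S=-1+352/271·τ+95/271·τ²+-95/2439·τ³=2687/17344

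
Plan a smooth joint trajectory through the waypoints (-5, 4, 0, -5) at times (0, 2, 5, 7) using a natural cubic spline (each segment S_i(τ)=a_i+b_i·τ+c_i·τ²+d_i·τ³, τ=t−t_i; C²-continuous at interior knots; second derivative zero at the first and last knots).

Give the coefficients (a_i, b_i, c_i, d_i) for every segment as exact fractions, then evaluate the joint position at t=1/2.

Δ: Δ0=9/2, Δ1=-4/3, Δ2=-5/2
row 1: diag=10, rhs=-35; c'=3/10, d'=-7/2
row 2: denom=10−3·3/10=91/10; d'=(-7−3·-7/2)/(91/10)=5/13
back: M2=5/13
back: M1=-7/2−3/10·5/13=-47/13
M: M0=0, M1=-47/13, M2=5/13, M3=0
seg 0: a=-5, c=M0/2=0, d=(M1−M0)/(6·2)=-47/156, b=Δ0−h0·(2M0+M1)/6=445/78
seg 1: a=4, c=M1/2=-47/26, d=(M2−M1)/(6·3)=2/9, b=Δ1−h1·(2M1+M2)/6=163/78
seg 2: a=0, c=M2/2=5/26, d=(M3−M2)/(6·2)=-5/156, b=Δ2−h2·(2M2+M3)/6=-215/78
t_q=1/2 → seg 0, τ=1/2; S=-5+445/78·τ+0·τ²+-47/156·τ³=-909/416

  seg 0: a=-5 b=445/78 c=0 d=-47/156
  seg 1: a=4 b=163/78 c=-47/26 d=2/9
  seg 2: a=0 b=-215/78 c=5/26 d=-5/156
S(1/2) = -909/416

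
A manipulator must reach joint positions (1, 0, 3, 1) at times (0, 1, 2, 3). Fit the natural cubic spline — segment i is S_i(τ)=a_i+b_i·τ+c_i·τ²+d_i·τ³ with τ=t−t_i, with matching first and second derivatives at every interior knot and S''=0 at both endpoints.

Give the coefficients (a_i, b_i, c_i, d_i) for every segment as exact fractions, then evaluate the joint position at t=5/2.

Δ: Δ0=-1, Δ1=3, Δ2=-2
row 1: diag=4, rhs=24; c'=1/4, d'=6
row 2: denom=4−1·1/4=15/4; d'=(-30−1·6)/(15/4)=-48/5
back: M2=-48/5
back: M1=6−1/4·-48/5=42/5
M: M0=0, M1=42/5, M2=-48/5, M3=0
seg 0: a=1, c=M0/2=0, d=(M1−M0)/(6·1)=7/5, b=Δ0−h0·(2M0+M1)/6=-12/5
seg 1: a=0, c=M1/2=21/5, d=(M2−M1)/(6·1)=-3, b=Δ1−h1·(2M1+M2)/6=9/5
seg 2: a=3, c=M2/2=-24/5, d=(M3−M2)/(6·1)=8/5, b=Δ2−h2·(2M2+M3)/6=6/5
t_q=5/2 → seg 2, τ=1/2; S=3+6/5·τ+-24/5·τ²+8/5·τ³=13/5

  seg 0: a=1 b=-12/5 c=0 d=7/5
  seg 1: a=0 b=9/5 c=21/5 d=-3
  seg 2: a=3 b=6/5 c=-24/5 d=8/5
S(5/2) = 13/5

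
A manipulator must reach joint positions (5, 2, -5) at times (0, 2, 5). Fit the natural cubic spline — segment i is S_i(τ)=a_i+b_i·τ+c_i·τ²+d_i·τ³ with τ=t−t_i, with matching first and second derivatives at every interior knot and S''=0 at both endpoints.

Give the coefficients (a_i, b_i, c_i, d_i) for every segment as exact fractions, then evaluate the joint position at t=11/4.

Δ: Δ0=-3/2, Δ1=-7/3
row 1: diag=10, rhs=-5; c'=3/10, d'=-1/2
back: M1=-1/2
M: M0=0, M1=-1/2, M2=0
seg 0: a=5, c=M0/2=0, d=(M1−M0)/(6·2)=-1/24, b=Δ0−h0·(2M0+M1)/6=-4/3
seg 1: a=2, c=M1/2=-1/4, d=(M2−M1)/(6·3)=1/36, b=Δ1−h1·(2M1+M2)/6=-11/6
t_q=11/4 → seg 1, τ=3/4; S=2+-11/6·τ+-1/4·τ²+1/36·τ³=127/256

  seg 0: a=5 b=-4/3 c=0 d=-1/24
  seg 1: a=2 b=-11/6 c=-1/4 d=1/36
S(11/4) = 127/256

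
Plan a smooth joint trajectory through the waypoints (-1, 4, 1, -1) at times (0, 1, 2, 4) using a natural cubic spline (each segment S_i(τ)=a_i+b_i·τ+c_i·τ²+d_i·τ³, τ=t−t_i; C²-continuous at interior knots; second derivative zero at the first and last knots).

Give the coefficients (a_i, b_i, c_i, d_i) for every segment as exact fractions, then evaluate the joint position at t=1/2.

  seg 0: a=-1 b=165/23 c=0 d=-50/23
  seg 1: a=4 b=15/23 c=-150/23 d=66/23
  seg 2: a=1 b=-87/23 c=48/23 d=-8/23
S(1/2) = 213/92

Δ: Δ0=5, Δ1=-3, Δ2=-1
row 1: diag=4, rhs=-48; c'=1/4, d'=-12
row 2: denom=6−1·1/4=23/4; d'=(12−1·-12)/(23/4)=96/23
back: M2=96/23
back: M1=-12−1/4·96/23=-300/23
M: M0=0, M1=-300/23, M2=96/23, M3=0
seg 0: a=-1, c=M0/2=0, d=(M1−M0)/(6·1)=-50/23, b=Δ0−h0·(2M0+M1)/6=165/23
seg 1: a=4, c=M1/2=-150/23, d=(M2−M1)/(6·1)=66/23, b=Δ1−h1·(2M1+M2)/6=15/23
seg 2: a=1, c=M2/2=48/23, d=(M3−M2)/(6·2)=-8/23, b=Δ2−h2·(2M2+M3)/6=-87/23
t_q=1/2 → seg 0, τ=1/2; S=-1+165/23·τ+0·τ²+-50/23·τ³=213/92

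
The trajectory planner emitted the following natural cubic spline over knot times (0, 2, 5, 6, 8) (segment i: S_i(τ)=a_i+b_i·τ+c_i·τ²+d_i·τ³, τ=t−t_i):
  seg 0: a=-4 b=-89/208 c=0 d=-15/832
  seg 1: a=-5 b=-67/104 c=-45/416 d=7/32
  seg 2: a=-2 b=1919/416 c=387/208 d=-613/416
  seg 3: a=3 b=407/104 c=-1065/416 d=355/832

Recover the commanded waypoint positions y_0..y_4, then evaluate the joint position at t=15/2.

y_0=-4 y_1=-5 y_2=-2 y_3=3 y_4=4
S(15/2) = 30285/6656

y_0 = S_0(0) = a_0 = -4
y_1 = S_1(0) = a_1 = -5
y_2 = S_2(0) = a_2 = -2
y_3 = S_3(0) = a_3 = 3
y_4 = S_3(2) = 4
t_q=15/2 is in segment 3 (τ=3/2); S_3(τ)=30285/6656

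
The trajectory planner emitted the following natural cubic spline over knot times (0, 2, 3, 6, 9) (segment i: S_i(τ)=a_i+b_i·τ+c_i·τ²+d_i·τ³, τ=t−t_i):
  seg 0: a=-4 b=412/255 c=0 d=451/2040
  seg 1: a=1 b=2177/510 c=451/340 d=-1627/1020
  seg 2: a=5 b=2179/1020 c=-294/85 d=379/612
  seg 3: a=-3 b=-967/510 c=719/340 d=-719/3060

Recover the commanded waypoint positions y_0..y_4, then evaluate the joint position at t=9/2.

y_0 = S_0(0) = a_0 = -4
y_1 = S_1(0) = a_1 = 1
y_2 = S_2(0) = a_2 = 5
y_3 = S_3(0) = a_3 = -3
y_4 = S_3(3) = 4
t_q=9/2 is in segment 2 (τ=3/2); S_2(τ)=6833/2720

y_0=-4 y_1=1 y_2=5 y_3=-3 y_4=4
S(9/2) = 6833/2720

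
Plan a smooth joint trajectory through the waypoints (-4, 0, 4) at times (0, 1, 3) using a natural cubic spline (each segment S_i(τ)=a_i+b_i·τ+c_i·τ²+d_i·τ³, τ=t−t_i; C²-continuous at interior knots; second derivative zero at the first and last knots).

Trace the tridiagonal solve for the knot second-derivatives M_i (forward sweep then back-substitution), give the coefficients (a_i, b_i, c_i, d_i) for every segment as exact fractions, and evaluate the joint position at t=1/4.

Δ: Δ0=4, Δ1=2
row 1: diag=6, rhs=-12; c'=1/3, d'=-2
back: M1=-2
M: M0=0, M1=-2, M2=0
seg 0: a=-4, c=M0/2=0, d=(M1−M0)/(6·1)=-1/3, b=Δ0−h0·(2M0+M1)/6=13/3
seg 1: a=0, c=M1/2=-1, d=(M2−M1)/(6·2)=1/6, b=Δ1−h1·(2M1+M2)/6=10/3
t_q=1/4 → seg 0, τ=1/4; S=-4+13/3·τ+0·τ²+-1/3·τ³=-187/64

  seg 0: a=-4 b=13/3 c=0 d=-1/3
  seg 1: a=0 b=10/3 c=-1 d=1/6
S(1/4) = -187/64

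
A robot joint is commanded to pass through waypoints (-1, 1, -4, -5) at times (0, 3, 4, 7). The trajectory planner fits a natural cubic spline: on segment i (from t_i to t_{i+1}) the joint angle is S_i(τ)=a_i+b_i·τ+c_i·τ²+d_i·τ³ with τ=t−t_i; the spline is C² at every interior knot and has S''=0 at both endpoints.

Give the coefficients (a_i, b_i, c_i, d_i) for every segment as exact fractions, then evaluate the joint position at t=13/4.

Δ: Δ0=2/3, Δ1=-5, Δ2=-1/3
row 1: diag=8, rhs=-34; c'=1/8, d'=-17/4
row 2: denom=8−1·1/8=63/8; d'=(28−1·-17/4)/(63/8)=86/21
back: M2=86/21
back: M1=-17/4−1/8·86/21=-100/21
M: M0=0, M1=-100/21, M2=86/21, M3=0
seg 0: a=-1, c=M0/2=0, d=(M1−M0)/(6·3)=-50/189, b=Δ0−h0·(2M0+M1)/6=64/21
seg 1: a=1, c=M1/2=-50/21, d=(M2−M1)/(6·1)=31/21, b=Δ1−h1·(2M1+M2)/6=-86/21
seg 2: a=-4, c=M2/2=43/21, d=(M3−M2)/(6·3)=-43/189, b=Δ2−h2·(2M2+M3)/6=-31/7
t_q=13/4 → seg 1, τ=1/4; S=1+-86/21·τ+-50/21·τ²+31/21·τ³=-67/448

  seg 0: a=-1 b=64/21 c=0 d=-50/189
  seg 1: a=1 b=-86/21 c=-50/21 d=31/21
  seg 2: a=-4 b=-31/7 c=43/21 d=-43/189
S(13/4) = -67/448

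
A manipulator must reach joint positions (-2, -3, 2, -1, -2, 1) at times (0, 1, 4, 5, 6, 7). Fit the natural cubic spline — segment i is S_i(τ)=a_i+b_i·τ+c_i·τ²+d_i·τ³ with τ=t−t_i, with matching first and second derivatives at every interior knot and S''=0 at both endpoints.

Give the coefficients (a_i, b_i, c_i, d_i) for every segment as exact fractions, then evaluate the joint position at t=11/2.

Δ: Δ0=-1, Δ1=5/3, Δ2=-3, Δ3=-1, Δ4=3
row 1: diag=8, rhs=16; c'=3/8, d'=2
row 2: denom=8−3·3/8=55/8; d'=(-28−3·2)/(55/8)=-272/55
row 3: denom=4−1·8/55=212/55; d'=(12−1·-272/55)/(212/55)=233/53
row 4: denom=4−1·55/212=793/212; d'=(24−1·233/53)/(793/212)=4156/793
back: M4=4156/793
back: M3=233/53−55/212·4156/793=2408/793
back: M2=-272/55−8/55·2408/793=-4272/793
back: M1=2−3/8·-4272/793=3188/793
M: M0=0, M1=3188/793, M2=-4272/793, M3=2408/793, M4=4156/793, M5=0
seg 0: a=-2, c=M0/2=0, d=(M1−M0)/(6·1)=1594/2379, b=Δ0−h0·(2M0+M1)/6=-3973/2379
seg 1: a=-3, c=M1/2=1594/793, d=(M2−M1)/(6·3)=-3730/7137, b=Δ1−h1·(2M1+M2)/6=809/2379
seg 2: a=2, c=M2/2=-2136/793, d=(M3−M2)/(6·1)=3340/2379, b=Δ2−h2·(2M2+M3)/6=-313/183
seg 3: a=-1, c=M3/2=1204/793, d=(M4−M3)/(6·1)=874/2379, b=Δ3−h3·(2M3+M4)/6=-6865/2379
seg 4: a=-2, c=M4/2=2078/793, d=(M5−M4)/(6·1)=-2078/2379, b=Δ4−h4·(2M4+M5)/6=2981/2379
t_q=11/2 → seg 3, τ=1/2; S=-1+-6865/2379·τ+1204/793·τ²+874/2379·τ³=-6399/3172

  seg 0: a=-2 b=-3973/2379 c=0 d=1594/2379
  seg 1: a=-3 b=809/2379 c=1594/793 d=-3730/7137
  seg 2: a=2 b=-313/183 c=-2136/793 d=3340/2379
  seg 3: a=-1 b=-6865/2379 c=1204/793 d=874/2379
  seg 4: a=-2 b=2981/2379 c=2078/793 d=-2078/2379
S(11/2) = -6399/3172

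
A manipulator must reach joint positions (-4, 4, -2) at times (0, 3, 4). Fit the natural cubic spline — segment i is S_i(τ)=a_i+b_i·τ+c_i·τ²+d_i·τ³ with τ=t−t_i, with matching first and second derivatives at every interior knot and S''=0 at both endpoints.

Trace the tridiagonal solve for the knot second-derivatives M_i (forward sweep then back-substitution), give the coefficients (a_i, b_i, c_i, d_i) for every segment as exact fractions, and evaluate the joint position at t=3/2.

  seg 0: a=-4 b=71/12 c=0 d=-13/36
  seg 1: a=4 b=-23/6 c=-13/4 d=13/12
S(3/2) = 117/32

Δ: Δ0=8/3, Δ1=-6
row 1: diag=8, rhs=-52; c'=1/8, d'=-13/2
back: M1=-13/2
M: M0=0, M1=-13/2, M2=0
seg 0: a=-4, c=M0/2=0, d=(M1−M0)/(6·3)=-13/36, b=Δ0−h0·(2M0+M1)/6=71/12
seg 1: a=4, c=M1/2=-13/4, d=(M2−M1)/(6·1)=13/12, b=Δ1−h1·(2M1+M2)/6=-23/6
t_q=3/2 → seg 0, τ=3/2; S=-4+71/12·τ+0·τ²+-13/36·τ³=117/32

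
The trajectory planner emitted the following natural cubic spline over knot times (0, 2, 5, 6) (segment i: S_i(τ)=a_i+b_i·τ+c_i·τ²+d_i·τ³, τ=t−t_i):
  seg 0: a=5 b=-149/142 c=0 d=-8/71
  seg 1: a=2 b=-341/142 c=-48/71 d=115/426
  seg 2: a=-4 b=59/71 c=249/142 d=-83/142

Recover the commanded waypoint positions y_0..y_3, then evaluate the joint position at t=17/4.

y_0=5 y_1=2 y_2=-4 y_3=-2
S(17/4) = -34087/9088

y_0 = S_0(0) = a_0 = 5
y_1 = S_1(0) = a_1 = 2
y_2 = S_2(0) = a_2 = -4
y_3 = S_2(1) = -2
t_q=17/4 is in segment 1 (τ=9/4); S_1(τ)=-34087/9088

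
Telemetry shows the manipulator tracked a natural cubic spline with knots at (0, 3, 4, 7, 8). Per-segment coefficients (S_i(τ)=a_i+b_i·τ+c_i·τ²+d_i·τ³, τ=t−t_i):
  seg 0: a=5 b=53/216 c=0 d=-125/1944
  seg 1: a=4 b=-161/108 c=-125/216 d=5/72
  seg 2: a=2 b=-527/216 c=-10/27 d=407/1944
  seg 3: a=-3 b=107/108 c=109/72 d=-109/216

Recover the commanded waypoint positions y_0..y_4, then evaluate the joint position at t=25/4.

y_0=5 y_1=4 y_2=2 y_3=-3 y_4=-1
S(25/4) = -4577/1536

y_0 = S_0(0) = a_0 = 5
y_1 = S_1(0) = a_1 = 4
y_2 = S_2(0) = a_2 = 2
y_3 = S_3(0) = a_3 = -3
y_4 = S_3(1) = -1
t_q=25/4 is in segment 2 (τ=9/4); S_2(τ)=-4577/1536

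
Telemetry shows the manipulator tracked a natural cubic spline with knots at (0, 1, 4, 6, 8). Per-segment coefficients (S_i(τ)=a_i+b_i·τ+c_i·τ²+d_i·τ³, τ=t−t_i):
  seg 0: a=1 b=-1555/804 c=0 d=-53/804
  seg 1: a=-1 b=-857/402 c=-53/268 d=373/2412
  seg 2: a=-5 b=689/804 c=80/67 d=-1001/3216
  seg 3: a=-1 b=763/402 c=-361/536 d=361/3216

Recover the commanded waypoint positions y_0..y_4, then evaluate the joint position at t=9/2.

y_0=1 y_1=-1 y_2=-5 y_3=-1 y_4=1
S(9/2) = -36979/8576

y_0 = S_0(0) = a_0 = 1
y_1 = S_1(0) = a_1 = -1
y_2 = S_2(0) = a_2 = -5
y_3 = S_3(0) = a_3 = -1
y_4 = S_3(2) = 1
t_q=9/2 is in segment 2 (τ=1/2); S_2(τ)=-36979/8576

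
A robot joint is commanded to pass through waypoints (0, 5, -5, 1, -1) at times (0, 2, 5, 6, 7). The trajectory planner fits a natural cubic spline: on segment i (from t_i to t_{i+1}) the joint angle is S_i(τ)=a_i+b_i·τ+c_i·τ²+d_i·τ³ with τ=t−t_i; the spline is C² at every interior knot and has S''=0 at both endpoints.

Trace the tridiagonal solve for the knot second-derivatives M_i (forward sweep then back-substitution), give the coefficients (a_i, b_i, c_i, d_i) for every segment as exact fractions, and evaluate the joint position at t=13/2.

Δ: Δ0=5/2, Δ1=-10/3, Δ2=6, Δ3=-2
row 1: diag=10, rhs=-35; c'=3/10, d'=-7/2
row 2: denom=8−3·3/10=71/10; d'=(56−3·-7/2)/(71/10)=665/71
row 3: denom=4−1·10/71=274/71; d'=(-48−1·665/71)/(274/71)=-4073/274
back: M3=-4073/274
back: M2=665/71−10/71·-4073/274=1570/137
back: M1=-7/2−3/10·1570/137=-1901/274
M: M0=0, M1=-1901/274, M2=1570/137, M3=-4073/274, M4=0
seg 0: a=0, c=M0/2=0, d=(M1−M0)/(6·2)=-1901/3288, b=Δ0−h0·(2M0+M1)/6=1978/411
seg 1: a=5, c=M1/2=-1901/548, d=(M2−M1)/(6·3)=5041/4932, b=Δ1−h1·(2M1+M2)/6=-1747/822
seg 2: a=-5, c=M2/2=785/137, d=(M3−M2)/(6·1)=-7213/1644, b=Δ2−h2·(2M2+M3)/6=7657/1644
seg 3: a=1, c=M3/2=-4073/548, d=(M4−M3)/(6·1)=4073/1644, b=Δ3−h3·(2M3+M4)/6=2429/822
t_q=13/2 → seg 3, τ=1/2; S=1+2429/822·τ+-4073/548·τ²+4073/1644·τ³=4073/4384

  seg 0: a=0 b=1978/411 c=0 d=-1901/3288
  seg 1: a=5 b=-1747/822 c=-1901/548 d=5041/4932
  seg 2: a=-5 b=7657/1644 c=785/137 d=-7213/1644
  seg 3: a=1 b=2429/822 c=-4073/548 d=4073/1644
S(13/2) = 4073/4384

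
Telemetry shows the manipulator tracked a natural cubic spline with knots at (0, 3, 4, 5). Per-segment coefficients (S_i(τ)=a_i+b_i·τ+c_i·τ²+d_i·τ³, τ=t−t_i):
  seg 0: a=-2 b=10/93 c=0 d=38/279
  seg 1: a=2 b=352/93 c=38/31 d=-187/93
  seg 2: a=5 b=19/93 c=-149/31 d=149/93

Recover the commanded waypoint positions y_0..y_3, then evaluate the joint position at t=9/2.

y_0 = S_0(0) = a_0 = -2
y_1 = S_1(0) = a_1 = 2
y_2 = S_2(0) = a_2 = 5
y_3 = S_2(1) = 2
t_q=9/2 is in segment 2 (τ=1/2); S_2(τ)=1017/248

y_0=-2 y_1=2 y_2=5 y_3=2
S(9/2) = 1017/248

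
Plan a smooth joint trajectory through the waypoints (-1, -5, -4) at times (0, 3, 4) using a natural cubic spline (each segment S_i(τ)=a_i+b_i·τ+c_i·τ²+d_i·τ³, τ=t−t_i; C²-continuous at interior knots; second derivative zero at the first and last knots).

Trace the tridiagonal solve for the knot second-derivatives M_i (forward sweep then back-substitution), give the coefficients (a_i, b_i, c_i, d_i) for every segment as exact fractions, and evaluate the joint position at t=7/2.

Δ: Δ0=-4/3, Δ1=1
row 1: diag=8, rhs=14; c'=1/8, d'=7/4
back: M1=7/4
M: M0=0, M1=7/4, M2=0
seg 0: a=-1, c=M0/2=0, d=(M1−M0)/(6·3)=7/72, b=Δ0−h0·(2M0+M1)/6=-53/24
seg 1: a=-5, c=M1/2=7/8, d=(M2−M1)/(6·1)=-7/24, b=Δ1−h1·(2M1+M2)/6=5/12
t_q=7/2 → seg 1, τ=1/2; S=-5+5/12·τ+7/8·τ²+-7/24·τ³=-295/64

  seg 0: a=-1 b=-53/24 c=0 d=7/72
  seg 1: a=-5 b=5/12 c=7/8 d=-7/24
S(7/2) = -295/64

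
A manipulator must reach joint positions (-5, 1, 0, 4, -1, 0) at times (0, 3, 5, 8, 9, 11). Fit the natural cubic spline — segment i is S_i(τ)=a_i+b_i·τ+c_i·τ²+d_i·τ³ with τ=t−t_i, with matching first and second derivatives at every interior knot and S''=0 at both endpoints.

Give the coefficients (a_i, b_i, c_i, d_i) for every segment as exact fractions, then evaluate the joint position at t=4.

  seg 0: a=-5 b=3091/993 c=0 d=-1105/8937
  seg 1: a=1 b=-224/993 c=-1105/993 d=3875/7944
  seg 2: a=0 b=779/662 c=7205/3972 d=-20993/35748
  seg 3: a=4 b=-5025/1324 c=-1149/331 d=3001/1324
  seg 4: a=-1 b=-2607/662 c=4407/1324 d=-1469/2648
S(4) = 1187/7944

Δ: Δ0=2, Δ1=-1/2, Δ2=4/3, Δ3=-5, Δ4=1/2
row 1: diag=10, rhs=-15; c'=1/5, d'=-3/2
row 2: denom=10−2·1/5=48/5; d'=(11−2·-3/2)/(48/5)=35/24
row 3: denom=8−3·5/16=113/16; d'=(-38−3·35/24)/(113/16)=-6
row 4: denom=6−1·16/113=662/113; d'=(33−1·-6)/(662/113)=4407/662
back: M4=4407/662
back: M3=-6−16/113·4407/662=-2298/331
back: M2=35/24−5/16·-2298/331=7205/1986
back: M1=-3/2−1/5·7205/1986=-2210/993
M: M0=0, M1=-2210/993, M2=7205/1986, M3=-2298/331, M4=4407/662, M5=0
seg 0: a=-5, c=M0/2=0, d=(M1−M0)/(6·3)=-1105/8937, b=Δ0−h0·(2M0+M1)/6=3091/993
seg 1: a=1, c=M1/2=-1105/993, d=(M2−M1)/(6·2)=3875/7944, b=Δ1−h1·(2M1+M2)/6=-224/993
seg 2: a=0, c=M2/2=7205/3972, d=(M3−M2)/(6·3)=-20993/35748, b=Δ2−h2·(2M2+M3)/6=779/662
seg 3: a=4, c=M3/2=-1149/331, d=(M4−M3)/(6·1)=3001/1324, b=Δ3−h3·(2M3+M4)/6=-5025/1324
seg 4: a=-1, c=M4/2=4407/1324, d=(M5−M4)/(6·2)=-1469/2648, b=Δ4−h4·(2M4+M5)/6=-2607/662
t_q=4 → seg 1, τ=1; S=1+-224/993·τ+-1105/993·τ²+3875/7944·τ³=1187/7944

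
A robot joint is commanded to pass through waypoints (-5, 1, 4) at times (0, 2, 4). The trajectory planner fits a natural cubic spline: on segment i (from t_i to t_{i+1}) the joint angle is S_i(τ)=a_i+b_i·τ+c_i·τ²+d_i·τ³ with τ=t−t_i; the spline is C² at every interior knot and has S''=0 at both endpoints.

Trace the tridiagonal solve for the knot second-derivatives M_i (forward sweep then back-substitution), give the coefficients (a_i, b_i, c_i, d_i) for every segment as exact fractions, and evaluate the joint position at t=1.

  seg 0: a=-5 b=27/8 c=0 d=-3/32
  seg 1: a=1 b=9/4 c=-9/16 d=3/32
S(1) = -55/32

Δ: Δ0=3, Δ1=3/2
row 1: diag=8, rhs=-9; c'=1/4, d'=-9/8
back: M1=-9/8
M: M0=0, M1=-9/8, M2=0
seg 0: a=-5, c=M0/2=0, d=(M1−M0)/(6·2)=-3/32, b=Δ0−h0·(2M0+M1)/6=27/8
seg 1: a=1, c=M1/2=-9/16, d=(M2−M1)/(6·2)=3/32, b=Δ1−h1·(2M1+M2)/6=9/4
t_q=1 → seg 0, τ=1; S=-5+27/8·τ+0·τ²+-3/32·τ³=-55/32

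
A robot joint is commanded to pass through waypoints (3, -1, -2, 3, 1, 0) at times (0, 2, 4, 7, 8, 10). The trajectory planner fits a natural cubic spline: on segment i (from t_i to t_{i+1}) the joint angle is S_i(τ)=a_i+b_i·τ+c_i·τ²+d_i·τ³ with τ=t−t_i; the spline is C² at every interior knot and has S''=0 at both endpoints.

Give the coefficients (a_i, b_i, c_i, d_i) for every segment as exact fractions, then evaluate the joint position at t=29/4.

Δ: Δ0=-2, Δ1=-1/2, Δ2=5/3, Δ3=-2, Δ4=-1/2
row 1: diag=8, rhs=9; c'=1/4, d'=9/8
row 2: denom=10−2·1/4=19/2; d'=(13−2·9/8)/(19/2)=43/38
row 3: denom=8−3·6/19=134/19; d'=(-22−3·43/38)/(134/19)=-965/268
row 4: denom=6−1·19/134=785/134; d'=(9−1·-965/268)/(785/134)=3377/1570
back: M4=3377/1570
back: M3=-965/268−19/134·3377/1570=-3066/785
back: M2=43/38−6/19·-3066/785=3713/1570
back: M1=9/8−1/4·3713/1570=419/785
M: M0=0, M1=419/785, M2=3713/1570, M3=-3066/785, M4=3377/1570, M5=0
seg 0: a=3, c=M0/2=0, d=(M1−M0)/(6·2)=419/9420, b=Δ0−h0·(2M0+M1)/6=-5129/2355
seg 1: a=-1, c=M1/2=419/1570, d=(M2−M1)/(6·2)=575/3768, b=Δ1−h1·(2M1+M2)/6=-3872/2355
seg 2: a=-2, c=M2/2=3713/3140, d=(M3−M2)/(6·3)=-1969/5652, b=Δ2−h2·(2M2+M3)/6=5909/4710
seg 3: a=3, c=M3/2=-1533/785, d=(M4−M3)/(6·1)=9509/9420, b=Δ3−h3·(2M3+M4)/6=-9953/9420
seg 4: a=1, c=M4/2=3377/3140, d=(M5−M4)/(6·2)=-3377/18840, b=Δ4−h4·(2M4+M5)/6=-9109/4710
t_q=29/4 → seg 3, τ=1/4; S=3+-9953/9420·τ+-1533/785·τ²+9509/9420·τ³=528439/200960

  seg 0: a=3 b=-5129/2355 c=0 d=419/9420
  seg 1: a=-1 b=-3872/2355 c=419/1570 d=575/3768
  seg 2: a=-2 b=5909/4710 c=3713/3140 d=-1969/5652
  seg 3: a=3 b=-9953/9420 c=-1533/785 d=9509/9420
  seg 4: a=1 b=-9109/4710 c=3377/3140 d=-3377/18840
S(29/4) = 528439/200960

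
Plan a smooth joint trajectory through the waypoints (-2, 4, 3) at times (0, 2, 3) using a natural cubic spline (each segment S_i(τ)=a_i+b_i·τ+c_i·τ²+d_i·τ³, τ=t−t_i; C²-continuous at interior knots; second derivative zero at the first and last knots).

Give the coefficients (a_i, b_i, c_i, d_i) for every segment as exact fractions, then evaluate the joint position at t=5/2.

Δ: Δ0=3, Δ1=-1
row 1: diag=6, rhs=-24; c'=1/6, d'=-4
back: M1=-4
M: M0=0, M1=-4, M2=0
seg 0: a=-2, c=M0/2=0, d=(M1−M0)/(6·2)=-1/3, b=Δ0−h0·(2M0+M1)/6=13/3
seg 1: a=4, c=M1/2=-2, d=(M2−M1)/(6·1)=2/3, b=Δ1−h1·(2M1+M2)/6=1/3
t_q=5/2 → seg 1, τ=1/2; S=4+1/3·τ+-2·τ²+2/3·τ³=15/4

  seg 0: a=-2 b=13/3 c=0 d=-1/3
  seg 1: a=4 b=1/3 c=-2 d=2/3
S(5/2) = 15/4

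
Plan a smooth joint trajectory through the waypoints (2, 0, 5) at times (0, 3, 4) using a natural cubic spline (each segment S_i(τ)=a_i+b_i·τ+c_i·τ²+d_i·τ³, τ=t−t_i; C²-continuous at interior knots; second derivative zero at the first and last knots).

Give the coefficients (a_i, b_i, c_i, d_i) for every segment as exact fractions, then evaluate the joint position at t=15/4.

  seg 0: a=2 b=-67/24 c=0 d=17/72
  seg 1: a=0 b=43/12 c=17/8 d=-17/24
S(15/4) = 1835/512

Δ: Δ0=-2/3, Δ1=5
row 1: diag=8, rhs=34; c'=1/8, d'=17/4
back: M1=17/4
M: M0=0, M1=17/4, M2=0
seg 0: a=2, c=M0/2=0, d=(M1−M0)/(6·3)=17/72, b=Δ0−h0·(2M0+M1)/6=-67/24
seg 1: a=0, c=M1/2=17/8, d=(M2−M1)/(6·1)=-17/24, b=Δ1−h1·(2M1+M2)/6=43/12
t_q=15/4 → seg 1, τ=3/4; S=0+43/12·τ+17/8·τ²+-17/24·τ³=1835/512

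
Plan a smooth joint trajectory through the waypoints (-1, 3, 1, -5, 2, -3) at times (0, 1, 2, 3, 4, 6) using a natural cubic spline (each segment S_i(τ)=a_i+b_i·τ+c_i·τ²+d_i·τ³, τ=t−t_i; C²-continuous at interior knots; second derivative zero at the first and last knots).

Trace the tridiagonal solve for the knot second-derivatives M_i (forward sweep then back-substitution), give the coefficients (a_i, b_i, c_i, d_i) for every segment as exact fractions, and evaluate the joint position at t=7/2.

Δ: Δ0=4, Δ1=-2, Δ2=-6, Δ3=7, Δ4=-5/2
row 1: diag=4, rhs=-36; c'=1/4, d'=-9
row 2: denom=4−1·1/4=15/4; d'=(-24−1·-9)/(15/4)=-4
row 3: denom=4−1·4/15=56/15; d'=(78−1·-4)/(56/15)=615/28
row 4: denom=6−1·15/56=321/56; d'=(-57−1·615/28)/(321/56)=-1474/107
back: M4=-1474/107
back: M3=615/28−15/56·-1474/107=2745/107
back: M2=-4−4/15·2745/107=-1160/107
back: M1=-9−1/4·-1160/107=-673/107
M: M0=0, M1=-673/107, M2=-1160/107, M3=2745/107, M4=-1474/107, M5=0
seg 0: a=-1, c=M0/2=0, d=(M1−M0)/(6·1)=-673/642, b=Δ0−h0·(2M0+M1)/6=3241/642
seg 1: a=3, c=M1/2=-673/214, d=(M2−M1)/(6·1)=-487/642, b=Δ1−h1·(2M1+M2)/6=611/321
seg 2: a=1, c=M2/2=-580/107, d=(M3−M2)/(6·1)=3905/642, b=Δ2−h2·(2M2+M3)/6=-4277/642
seg 3: a=-5, c=M3/2=2745/214, d=(M4−M3)/(6·1)=-4219/642, b=Δ3−h3·(2M3+M4)/6=239/321
seg 4: a=2, c=M4/2=-737/107, d=(M5−M4)/(6·2)=737/642, b=Δ4−h4·(2M4+M5)/6=4291/642
t_q=7/2 → seg 3, τ=1/2; S=-5+239/321·τ+2745/214·τ²+-4219/642·τ³=-3839/1712

  seg 0: a=-1 b=3241/642 c=0 d=-673/642
  seg 1: a=3 b=611/321 c=-673/214 d=-487/642
  seg 2: a=1 b=-4277/642 c=-580/107 d=3905/642
  seg 3: a=-5 b=239/321 c=2745/214 d=-4219/642
  seg 4: a=2 b=4291/642 c=-737/107 d=737/642
S(7/2) = -3839/1712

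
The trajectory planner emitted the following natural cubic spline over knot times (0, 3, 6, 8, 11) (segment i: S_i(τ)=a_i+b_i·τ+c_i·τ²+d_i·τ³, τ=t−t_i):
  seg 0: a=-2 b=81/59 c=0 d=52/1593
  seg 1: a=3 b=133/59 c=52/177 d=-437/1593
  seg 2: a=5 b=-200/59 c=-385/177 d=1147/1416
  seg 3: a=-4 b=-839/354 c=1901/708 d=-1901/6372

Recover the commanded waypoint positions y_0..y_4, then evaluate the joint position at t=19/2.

y_0=-2 y_1=3 y_2=5 y_3=-4 y_4=5
S(19/2) = -4759/1888

y_0 = S_0(0) = a_0 = -2
y_1 = S_1(0) = a_1 = 3
y_2 = S_2(0) = a_2 = 5
y_3 = S_3(0) = a_3 = -4
y_4 = S_3(3) = 5
t_q=19/2 is in segment 3 (τ=3/2); S_3(τ)=-4759/1888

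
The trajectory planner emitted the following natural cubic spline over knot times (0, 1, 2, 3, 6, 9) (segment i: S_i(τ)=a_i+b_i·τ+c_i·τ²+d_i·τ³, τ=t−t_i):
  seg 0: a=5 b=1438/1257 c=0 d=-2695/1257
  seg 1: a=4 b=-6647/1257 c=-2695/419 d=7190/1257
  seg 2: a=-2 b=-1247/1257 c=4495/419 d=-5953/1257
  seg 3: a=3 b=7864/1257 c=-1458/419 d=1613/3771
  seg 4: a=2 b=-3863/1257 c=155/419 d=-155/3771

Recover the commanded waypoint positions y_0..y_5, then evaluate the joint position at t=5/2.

y_0=5 y_1=4 y_2=-2 y_3=3 y_4=2 y_5=-5
S(5/2) = -1361/3352

y_0 = S_0(0) = a_0 = 5
y_1 = S_1(0) = a_1 = 4
y_2 = S_2(0) = a_2 = -2
y_3 = S_3(0) = a_3 = 3
y_4 = S_4(0) = a_4 = 2
y_5 = S_4(3) = -5
t_q=5/2 is in segment 2 (τ=1/2); S_2(τ)=-1361/3352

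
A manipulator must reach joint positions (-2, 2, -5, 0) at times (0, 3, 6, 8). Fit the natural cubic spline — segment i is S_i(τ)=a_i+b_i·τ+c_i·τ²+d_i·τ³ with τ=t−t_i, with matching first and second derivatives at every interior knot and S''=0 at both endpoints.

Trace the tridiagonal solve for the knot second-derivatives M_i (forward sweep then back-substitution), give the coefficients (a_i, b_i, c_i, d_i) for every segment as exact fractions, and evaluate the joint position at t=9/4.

Δ: Δ0=4/3, Δ1=-7/3, Δ2=5/2
row 1: diag=12, rhs=-22; c'=1/4, d'=-11/6
row 2: denom=10−3·1/4=37/4; d'=(29−3·-11/6)/(37/4)=138/37
back: M2=138/37
back: M1=-11/6−1/4·138/37=-307/111
M: M0=0, M1=-307/111, M2=138/37, M3=0
seg 0: a=-2, c=M0/2=0, d=(M1−M0)/(6·3)=-307/1998, b=Δ0−h0·(2M0+M1)/6=201/74
seg 1: a=2, c=M1/2=-307/222, d=(M2−M1)/(6·3)=721/1998, b=Δ1−h1·(2M1+M2)/6=-53/37
seg 2: a=-5, c=M2/2=69/37, d=(M3−M2)/(6·2)=-23/74, b=Δ2−h2·(2M2+M3)/6=1/74
t_q=9/4 → seg 0, τ=9/4; S=-2+201/74·τ+0·τ²+-307/1998·τ³=11183/4736

  seg 0: a=-2 b=201/74 c=0 d=-307/1998
  seg 1: a=2 b=-53/37 c=-307/222 d=721/1998
  seg 2: a=-5 b=1/74 c=69/37 d=-23/74
S(9/4) = 11183/4736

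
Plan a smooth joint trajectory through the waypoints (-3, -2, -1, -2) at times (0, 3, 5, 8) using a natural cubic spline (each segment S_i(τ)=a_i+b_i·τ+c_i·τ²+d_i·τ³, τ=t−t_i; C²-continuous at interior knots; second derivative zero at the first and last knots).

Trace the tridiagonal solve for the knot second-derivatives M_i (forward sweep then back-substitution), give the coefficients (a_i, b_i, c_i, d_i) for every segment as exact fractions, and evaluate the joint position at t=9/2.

  seg 0: a=-3 b=11/48 c=0 d=5/432
  seg 1: a=-2 b=13/24 c=5/48 d=-1/16
  seg 2: a=-1 b=5/24 c=-13/48 d=13/432
S(9/2) = -149/128

Δ: Δ0=1/3, Δ1=1/2, Δ2=-1/3
row 1: diag=10, rhs=1; c'=1/5, d'=1/10
row 2: denom=10−2·1/5=48/5; d'=(-5−2·1/10)/(48/5)=-13/24
back: M2=-13/24
back: M1=1/10−1/5·-13/24=5/24
M: M0=0, M1=5/24, M2=-13/24, M3=0
seg 0: a=-3, c=M0/2=0, d=(M1−M0)/(6·3)=5/432, b=Δ0−h0·(2M0+M1)/6=11/48
seg 1: a=-2, c=M1/2=5/48, d=(M2−M1)/(6·2)=-1/16, b=Δ1−h1·(2M1+M2)/6=13/24
seg 2: a=-1, c=M2/2=-13/48, d=(M3−M2)/(6·3)=13/432, b=Δ2−h2·(2M2+M3)/6=5/24
t_q=9/2 → seg 1, τ=3/2; S=-2+13/24·τ+5/48·τ²+-1/16·τ³=-149/128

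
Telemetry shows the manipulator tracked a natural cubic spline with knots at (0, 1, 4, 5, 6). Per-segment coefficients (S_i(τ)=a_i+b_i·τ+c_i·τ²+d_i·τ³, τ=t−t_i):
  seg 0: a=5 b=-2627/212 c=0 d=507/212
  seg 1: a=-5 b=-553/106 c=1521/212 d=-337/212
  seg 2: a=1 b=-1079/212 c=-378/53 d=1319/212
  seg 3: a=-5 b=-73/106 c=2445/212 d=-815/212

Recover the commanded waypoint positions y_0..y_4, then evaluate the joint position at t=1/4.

y_0 = S_0(0) = a_0 = 5
y_1 = S_1(0) = a_1 = -5
y_2 = S_2(0) = a_2 = 1
y_3 = S_3(0) = a_3 = -5
y_4 = S_3(1) = 2
t_q=1/4 is in segment 0 (τ=1/4); S_0(τ)=26315/13568

y_0=5 y_1=-5 y_2=1 y_3=-5 y_4=2
S(1/4) = 26315/13568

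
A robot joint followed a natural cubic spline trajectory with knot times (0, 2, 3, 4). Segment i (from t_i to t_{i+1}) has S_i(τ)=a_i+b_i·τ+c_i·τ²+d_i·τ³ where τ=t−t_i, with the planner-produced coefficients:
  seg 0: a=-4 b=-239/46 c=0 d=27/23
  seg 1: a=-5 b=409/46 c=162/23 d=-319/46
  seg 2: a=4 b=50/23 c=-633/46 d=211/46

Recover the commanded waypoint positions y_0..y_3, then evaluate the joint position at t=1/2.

y_0=-4 y_1=-5 y_2=4 y_3=-3
S(1/2) = -1187/184

y_0 = S_0(0) = a_0 = -4
y_1 = S_1(0) = a_1 = -5
y_2 = S_2(0) = a_2 = 4
y_3 = S_2(1) = -3
t_q=1/2 is in segment 0 (τ=1/2); S_0(τ)=-1187/184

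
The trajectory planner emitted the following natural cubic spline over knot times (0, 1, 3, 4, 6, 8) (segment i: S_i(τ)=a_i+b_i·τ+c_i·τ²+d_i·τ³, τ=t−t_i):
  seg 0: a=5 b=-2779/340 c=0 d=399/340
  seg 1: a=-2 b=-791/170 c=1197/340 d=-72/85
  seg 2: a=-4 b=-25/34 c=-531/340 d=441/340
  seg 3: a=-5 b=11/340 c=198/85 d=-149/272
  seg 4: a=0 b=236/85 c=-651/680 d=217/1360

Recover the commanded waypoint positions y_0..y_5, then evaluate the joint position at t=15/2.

y_0 = S_0(0) = a_0 = 5
y_1 = S_1(0) = a_1 = -2
y_2 = S_2(0) = a_2 = -4
y_3 = S_3(0) = a_3 = -5
y_4 = S_4(0) = a_4 = 0
y_5 = S_4(2) = 3
t_q=15/2 is in segment 4 (τ=3/2); S_4(τ)=5547/2176

y_0=5 y_1=-2 y_2=-4 y_3=-5 y_4=0 y_5=3
S(15/2) = 5547/2176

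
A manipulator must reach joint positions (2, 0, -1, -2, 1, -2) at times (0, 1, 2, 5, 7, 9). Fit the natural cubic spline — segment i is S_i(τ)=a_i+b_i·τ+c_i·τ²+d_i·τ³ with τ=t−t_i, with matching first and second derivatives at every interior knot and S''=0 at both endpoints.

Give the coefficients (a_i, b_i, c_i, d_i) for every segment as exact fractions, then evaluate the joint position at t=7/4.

  seg 0: a=2 b=-7025/3102 c=0 d=821/3102
  seg 1: a=0 b=-2281/1551 c=821/1034 d=-1003/3102
  seg 2: a=-1 b=-2645/3102 c=-91/517 d=361/3102
  seg 3: a=-2 b=1913/1551 c=901/1034 d=-4579/12408
  seg 4: a=1 b=901/3102 c=-2777/2068 d=2777/12408
S(7/4) = -52463/66176

Δ: Δ0=-2, Δ1=-1, Δ2=-1/3, Δ3=3/2, Δ4=-3/2
row 1: diag=4, rhs=6; c'=1/4, d'=3/2
row 2: denom=8−1·1/4=31/4; d'=(4−1·3/2)/(31/4)=10/31
row 3: denom=10−3·12/31=274/31; d'=(11−3·10/31)/(274/31)=311/274
row 4: denom=8−2·31/137=1034/137; d'=(-18−2·311/274)/(1034/137)=-2777/1034
back: M4=-2777/1034
back: M3=311/274−31/137·-2777/1034=901/517
back: M2=10/31−12/31·901/517=-182/517
back: M1=3/2−1/4·-182/517=821/517
M: M0=0, M1=821/517, M2=-182/517, M3=901/517, M4=-2777/1034, M5=0
seg 0: a=2, c=M0/2=0, d=(M1−M0)/(6·1)=821/3102, b=Δ0−h0·(2M0+M1)/6=-7025/3102
seg 1: a=0, c=M1/2=821/1034, d=(M2−M1)/(6·1)=-1003/3102, b=Δ1−h1·(2M1+M2)/6=-2281/1551
seg 2: a=-1, c=M2/2=-91/517, d=(M3−M2)/(6·3)=361/3102, b=Δ2−h2·(2M2+M3)/6=-2645/3102
seg 3: a=-2, c=M3/2=901/1034, d=(M4−M3)/(6·2)=-4579/12408, b=Δ3−h3·(2M3+M4)/6=1913/1551
seg 4: a=1, c=M4/2=-2777/2068, d=(M5−M4)/(6·2)=2777/12408, b=Δ4−h4·(2M4+M5)/6=901/3102
t_q=7/4 → seg 1, τ=3/4; S=0+-2281/1551·τ+821/1034·τ²+-1003/3102·τ³=-52463/66176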